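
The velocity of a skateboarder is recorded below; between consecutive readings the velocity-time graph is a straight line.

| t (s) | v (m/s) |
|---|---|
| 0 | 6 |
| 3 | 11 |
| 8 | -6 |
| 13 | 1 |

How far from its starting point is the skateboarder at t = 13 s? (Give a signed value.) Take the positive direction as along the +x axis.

Net displacement equals the area under the velocity-time graph (areas below the axis count negative).
0–3 s: ½(6 + 11)(3) = 25.5 m
3–8 s: ½(11 + -6)(5) = 12.5 m
8–13 s: ½(-6 + 1)(5) = -12.5 m
Net displacement = 25.5 m

25.5 m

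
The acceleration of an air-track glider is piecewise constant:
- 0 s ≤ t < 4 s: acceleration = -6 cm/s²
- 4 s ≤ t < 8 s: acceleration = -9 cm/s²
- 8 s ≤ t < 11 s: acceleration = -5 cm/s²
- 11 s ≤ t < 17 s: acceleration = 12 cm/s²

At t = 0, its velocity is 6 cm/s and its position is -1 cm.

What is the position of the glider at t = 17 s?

-551.5 cm

On each constant-a segment, Δv = aΔt and Δx = v₀Δt + ½aΔt²; chain segment to segment.
0–4 s: v starts 6 cm/s; Δx = 6·4 + ½·-6·4² = -24 cm; v ends -18 cm/s.
4–8 s: v starts -18 cm/s; Δx = -18·4 + ½·-9·4² = -144 cm; v ends -54 cm/s.
8–11 s: v starts -54 cm/s; Δx = -54·3 + ½·-5·3² = -184.5 cm; v ends -69 cm/s.
11–17 s: v starts -69 cm/s; Δx = -69·6 + ½·12·6² = -198 cm; v ends 3 cm/s.
x(17) = -1 + Σ Δx = -551.5 cm.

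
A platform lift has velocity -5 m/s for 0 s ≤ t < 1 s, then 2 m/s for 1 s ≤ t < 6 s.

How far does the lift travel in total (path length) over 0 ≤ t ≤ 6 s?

15 m

Total distance travelled is ∫|v| dt — sum the magnitudes of each area piece.
0–1 s: |-5| × 1 = 5 m
1–6 s: |2| × 5 = 10 m
Total distance = 15 m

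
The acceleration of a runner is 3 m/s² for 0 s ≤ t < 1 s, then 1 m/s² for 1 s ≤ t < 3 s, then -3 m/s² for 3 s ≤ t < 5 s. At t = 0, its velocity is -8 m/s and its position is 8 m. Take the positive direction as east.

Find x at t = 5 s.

On each constant-a segment, Δv = aΔt and Δx = v₀Δt + ½aΔt²; chain segment to segment.
0–1 s: v starts -8 m/s; Δx = -8·1 + ½·3·1² = -6.5 m; v ends -5 m/s.
1–3 s: v starts -5 m/s; Δx = -5·2 + ½·1·2² = -8 m; v ends -3 m/s.
3–5 s: v starts -3 m/s; Δx = -3·2 + ½·-3·2² = -12 m; v ends -9 m/s.
x(5) = 8 + Σ Δx = -18.5 m.

-18.5 m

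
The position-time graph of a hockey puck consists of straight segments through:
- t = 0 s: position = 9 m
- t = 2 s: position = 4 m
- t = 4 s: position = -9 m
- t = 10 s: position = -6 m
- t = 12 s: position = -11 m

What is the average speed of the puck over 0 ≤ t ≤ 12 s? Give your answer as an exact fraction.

Average speed = (total path length)/(elapsed time); on a piecewise-linear x-t graph the path length is Σ|Δx|.
0–2 s: |Δx| = |4 − 9| = 5 m
2–4 s: |Δx| = |-9 − 4| = 13 m
4–10 s: |Δx| = |-6 − -9| = 3 m
10–12 s: |Δx| = |-11 − -6| = 5 m
Total path = 26 m; average speed = 26/12 = 13/6 m/s.

13/6 m/s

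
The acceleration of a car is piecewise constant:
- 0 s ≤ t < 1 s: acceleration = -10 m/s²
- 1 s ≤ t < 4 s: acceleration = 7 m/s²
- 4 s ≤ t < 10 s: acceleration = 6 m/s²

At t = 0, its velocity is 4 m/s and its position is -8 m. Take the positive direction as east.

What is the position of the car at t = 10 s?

202.5 m

On each constant-a segment, Δv = aΔt and Δx = v₀Δt + ½aΔt²; chain segment to segment.
0–1 s: v starts 4 m/s; Δx = 4·1 + ½·-10·1² = -1 m; v ends -6 m/s.
1–4 s: v starts -6 m/s; Δx = -6·3 + ½·7·3² = 13.5 m; v ends 15 m/s.
4–10 s: v starts 15 m/s; Δx = 15·6 + ½·6·6² = 198 m; v ends 51 m/s.
x(10) = -8 + Σ Δx = 202.5 m.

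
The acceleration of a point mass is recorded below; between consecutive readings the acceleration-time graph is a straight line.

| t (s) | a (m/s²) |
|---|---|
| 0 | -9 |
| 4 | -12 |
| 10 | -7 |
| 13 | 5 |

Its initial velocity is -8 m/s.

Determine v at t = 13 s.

-110 m/s

Δv equals the area under the a-t graph; then v = v₀ + Δv.
0–4 s: ½(-9 + -12)(4) = -42 m/s
4–10 s: ½(-12 + -7)(6) = -57 m/s
10–13 s: ½(-7 + 5)(3) = -3 m/s
Δv = -102 m/s, so v(13) = -8 + (-102) = -110 m/s.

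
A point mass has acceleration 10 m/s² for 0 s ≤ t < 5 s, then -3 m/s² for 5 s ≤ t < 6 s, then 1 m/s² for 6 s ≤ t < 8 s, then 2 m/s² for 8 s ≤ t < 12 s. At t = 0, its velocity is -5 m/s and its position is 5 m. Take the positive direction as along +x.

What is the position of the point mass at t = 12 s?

On each constant-a segment, Δv = aΔt and Δx = v₀Δt + ½aΔt²; chain segment to segment.
0–5 s: v starts -5 m/s; Δx = -5·5 + ½·10·5² = 100 m; v ends 45 m/s.
5–6 s: v starts 45 m/s; Δx = 45·1 + ½·-3·1² = 43.5 m; v ends 42 m/s.
6–8 s: v starts 42 m/s; Δx = 42·2 + ½·1·2² = 86 m; v ends 44 m/s.
8–12 s: v starts 44 m/s; Δx = 44·4 + ½·2·4² = 192 m; v ends 52 m/s.
x(12) = 5 + Σ Δx = 426.5 m.

426.5 m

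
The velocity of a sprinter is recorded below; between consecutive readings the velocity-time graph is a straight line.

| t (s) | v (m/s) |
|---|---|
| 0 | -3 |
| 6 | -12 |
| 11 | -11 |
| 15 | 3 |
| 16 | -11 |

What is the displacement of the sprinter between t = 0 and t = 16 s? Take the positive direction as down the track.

Displacement is the signed area under the v-t curve.
0–6 s: ½(-3 + -12)(6) = -45 m
6–11 s: ½(-12 + -11)(5) = -57.5 m
11–15 s: ½(-11 + 3)(4) = -16 m
15–16 s: ½(3 + -11)(1) = -4 m
Net displacement = -122.5 m

-122.5 m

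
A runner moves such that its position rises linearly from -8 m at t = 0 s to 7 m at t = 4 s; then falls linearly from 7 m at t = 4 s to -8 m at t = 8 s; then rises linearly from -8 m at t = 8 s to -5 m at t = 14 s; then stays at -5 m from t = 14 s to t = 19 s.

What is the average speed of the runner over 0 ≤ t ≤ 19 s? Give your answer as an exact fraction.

Average speed = (total path length)/(elapsed time); on a piecewise-linear x-t graph the path length is Σ|Δx|.
0–4 s: |Δx| = |7 − -8| = 15 m
4–8 s: |Δx| = |-8 − 7| = 15 m
8–14 s: |Δx| = |-5 − -8| = 3 m
14–19 s: |Δx| = |-5 − -5| = 0 m
Total path = 33 m; average speed = 33/19 = 33/19 m/s.

33/19 m/s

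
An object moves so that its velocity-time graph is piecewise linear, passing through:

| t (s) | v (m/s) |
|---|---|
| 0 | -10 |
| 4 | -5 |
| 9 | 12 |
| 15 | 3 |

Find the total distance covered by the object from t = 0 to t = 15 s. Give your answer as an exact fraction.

3395/34 m

Distance (not displacement) is the total path length: add the absolute areas under v-t.
0–4 s: |½(-10 + -5)(4)| = 30 m
4–9 s: v = 0 at t = 93/17 s; triangle areas 125/34 + 360/17 = 845/34 m
9–15 s: |½(12 + 3)(6)| = 45 m
Total distance = 3395/34 m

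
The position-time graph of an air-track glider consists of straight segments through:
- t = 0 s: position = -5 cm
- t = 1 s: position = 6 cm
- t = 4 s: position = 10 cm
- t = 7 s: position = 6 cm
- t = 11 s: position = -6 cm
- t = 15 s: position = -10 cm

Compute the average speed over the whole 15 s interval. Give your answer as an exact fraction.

7/3 cm/s

Average speed = (total path length)/(elapsed time); on a piecewise-linear x-t graph the path length is Σ|Δx|.
0–1 s: |Δx| = |6 − -5| = 11 cm
1–4 s: |Δx| = |10 − 6| = 4 cm
4–7 s: |Δx| = |6 − 10| = 4 cm
7–11 s: |Δx| = |-6 − 6| = 12 cm
11–15 s: |Δx| = |-10 − -6| = 4 cm
Total path = 35 cm; average speed = 35/15 = 7/3 cm/s.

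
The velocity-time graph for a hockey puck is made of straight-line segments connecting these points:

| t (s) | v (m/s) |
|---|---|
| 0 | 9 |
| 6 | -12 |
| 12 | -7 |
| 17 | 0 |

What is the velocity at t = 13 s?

On 12–17 s the graph is linear from -7 to 0 m/s: v(13) = -7 + (0 − -7)·(13 − 12)/(17 − 12) = -5.6 m/s.

-5.6 m/s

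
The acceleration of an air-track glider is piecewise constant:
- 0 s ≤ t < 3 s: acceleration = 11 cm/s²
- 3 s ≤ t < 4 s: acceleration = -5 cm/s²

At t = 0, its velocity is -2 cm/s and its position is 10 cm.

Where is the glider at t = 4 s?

On each constant-a segment, Δv = aΔt and Δx = v₀Δt + ½aΔt²; chain segment to segment.
0–3 s: v starts -2 cm/s; Δx = -2·3 + ½·11·3² = 43.5 cm; v ends 31 cm/s.
3–4 s: v starts 31 cm/s; Δx = 31·1 + ½·-5·1² = 28.5 cm; v ends 26 cm/s.
x(4) = 10 + Σ Δx = 82 cm.

82 cm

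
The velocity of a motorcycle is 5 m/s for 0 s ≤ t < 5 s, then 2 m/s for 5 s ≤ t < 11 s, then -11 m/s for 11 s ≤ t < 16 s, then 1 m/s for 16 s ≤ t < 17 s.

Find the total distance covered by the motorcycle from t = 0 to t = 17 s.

93 m

Total distance travelled is ∫|v| dt — sum the magnitudes of each area piece.
0–5 s: |5| × 5 = 25 m
5–11 s: |2| × 6 = 12 m
11–16 s: |-11| × 5 = 55 m
16–17 s: |1| × 1 = 1 m
Total distance = 93 m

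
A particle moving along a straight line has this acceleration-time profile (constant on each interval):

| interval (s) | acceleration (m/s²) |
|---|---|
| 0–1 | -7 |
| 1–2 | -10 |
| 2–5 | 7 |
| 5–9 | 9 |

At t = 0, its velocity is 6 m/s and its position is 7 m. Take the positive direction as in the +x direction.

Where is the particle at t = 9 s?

114 m

On each constant-a segment, Δv = aΔt and Δx = v₀Δt + ½aΔt²; chain segment to segment.
0–1 s: v starts 6 m/s; Δx = 6·1 + ½·-7·1² = 2.5 m; v ends -1 m/s.
1–2 s: v starts -1 m/s; Δx = -1·1 + ½·-10·1² = -6 m; v ends -11 m/s.
2–5 s: v starts -11 m/s; Δx = -11·3 + ½·7·3² = -1.5 m; v ends 10 m/s.
5–9 s: v starts 10 m/s; Δx = 10·4 + ½·9·4² = 112 m; v ends 46 m/s.
x(9) = 7 + Σ Δx = 114 m.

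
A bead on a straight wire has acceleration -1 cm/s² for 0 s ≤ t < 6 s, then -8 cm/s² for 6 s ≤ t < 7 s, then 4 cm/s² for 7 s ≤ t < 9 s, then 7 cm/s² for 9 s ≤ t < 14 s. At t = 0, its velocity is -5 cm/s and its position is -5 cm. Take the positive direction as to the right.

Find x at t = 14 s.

-65.5 cm

On each constant-a segment, Δv = aΔt and Δx = v₀Δt + ½aΔt²; chain segment to segment.
0–6 s: v starts -5 cm/s; Δx = -5·6 + ½·-1·6² = -48 cm; v ends -11 cm/s.
6–7 s: v starts -11 cm/s; Δx = -11·1 + ½·-8·1² = -15 cm; v ends -19 cm/s.
7–9 s: v starts -19 cm/s; Δx = -19·2 + ½·4·2² = -30 cm; v ends -11 cm/s.
9–14 s: v starts -11 cm/s; Δx = -11·5 + ½·7·5² = 32.5 cm; v ends 24 cm/s.
x(14) = -5 + Σ Δx = -65.5 cm.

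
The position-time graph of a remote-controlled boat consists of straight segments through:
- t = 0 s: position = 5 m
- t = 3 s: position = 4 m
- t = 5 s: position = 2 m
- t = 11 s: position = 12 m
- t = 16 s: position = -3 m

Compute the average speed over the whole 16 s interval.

1.75 m/s

Average speed = (total path length)/(elapsed time); on a piecewise-linear x-t graph the path length is Σ|Δx|.
0–3 s: |Δx| = |4 − 5| = 1 m
3–5 s: |Δx| = |2 − 4| = 2 m
5–11 s: |Δx| = |12 − 2| = 10 m
11–16 s: |Δx| = |-3 − 12| = 15 m
Total path = 28 m; average speed = 28/16 = 1.75 m/s.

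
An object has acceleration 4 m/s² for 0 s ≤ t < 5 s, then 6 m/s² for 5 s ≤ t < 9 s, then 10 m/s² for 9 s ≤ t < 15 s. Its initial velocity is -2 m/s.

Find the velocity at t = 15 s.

102 m/s

Δv equals the area under the a-t graph; then v = v₀ + Δv.
0–5 s: 4 × 5 = 20 m/s
5–9 s: 6 × 4 = 24 m/s
9–15 s: 10 × 6 = 60 m/s
Δv = 104 m/s, so v(15) = -2 + (104) = 102 m/s.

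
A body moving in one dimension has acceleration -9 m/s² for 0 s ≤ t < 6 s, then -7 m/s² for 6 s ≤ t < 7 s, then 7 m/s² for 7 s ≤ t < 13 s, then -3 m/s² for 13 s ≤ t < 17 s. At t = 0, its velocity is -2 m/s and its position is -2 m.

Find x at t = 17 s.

On each constant-a segment, Δv = aΔt and Δx = v₀Δt + ½aΔt²; chain segment to segment.
0–6 s: v starts -2 m/s; Δx = -2·6 + ½·-9·6² = -174 m; v ends -56 m/s.
6–7 s: v starts -56 m/s; Δx = -56·1 + ½·-7·1² = -59.5 m; v ends -63 m/s.
7–13 s: v starts -63 m/s; Δx = -63·6 + ½·7·6² = -252 m; v ends -21 m/s.
13–17 s: v starts -21 m/s; Δx = -21·4 + ½·-3·4² = -108 m; v ends -33 m/s.
x(17) = -2 + Σ Δx = -595.5 m.

-595.5 m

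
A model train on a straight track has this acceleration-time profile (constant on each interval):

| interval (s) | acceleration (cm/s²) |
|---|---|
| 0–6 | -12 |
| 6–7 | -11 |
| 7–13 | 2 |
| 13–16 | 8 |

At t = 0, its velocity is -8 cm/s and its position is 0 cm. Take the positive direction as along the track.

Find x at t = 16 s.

-1060.5 cm

On each constant-a segment, Δv = aΔt and Δx = v₀Δt + ½aΔt²; chain segment to segment.
0–6 s: v starts -8 cm/s; Δx = -8·6 + ½·-12·6² = -264 cm; v ends -80 cm/s.
6–7 s: v starts -80 cm/s; Δx = -80·1 + ½·-11·1² = -85.5 cm; v ends -91 cm/s.
7–13 s: v starts -91 cm/s; Δx = -91·6 + ½·2·6² = -510 cm; v ends -79 cm/s.
13–16 s: v starts -79 cm/s; Δx = -79·3 + ½·8·3² = -201 cm; v ends -55 cm/s.
x(16) = 0 + Σ Δx = -1060.5 cm.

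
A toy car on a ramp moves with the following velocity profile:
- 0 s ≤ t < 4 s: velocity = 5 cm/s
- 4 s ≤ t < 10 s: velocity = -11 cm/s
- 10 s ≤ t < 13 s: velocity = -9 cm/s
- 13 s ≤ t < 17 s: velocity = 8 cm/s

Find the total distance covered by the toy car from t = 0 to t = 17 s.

145 cm

Distance (not displacement) is the total path length: add the absolute areas under v-t.
0–4 s: |5| × 4 = 20 cm
4–10 s: |-11| × 6 = 66 cm
10–13 s: |-9| × 3 = 27 cm
13–17 s: |8| × 4 = 32 cm
Total distance = 145 cm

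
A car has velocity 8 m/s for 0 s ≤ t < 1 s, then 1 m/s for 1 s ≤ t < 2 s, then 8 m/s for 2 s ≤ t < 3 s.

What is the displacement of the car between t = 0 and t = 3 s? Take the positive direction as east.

Net displacement equals the area under the velocity-time graph (areas below the axis count negative).
0–1 s: 8 × 1 = 8 m
1–2 s: 1 × 1 = 1 m
2–3 s: 8 × 1 = 8 m
Net displacement = 17 m

17 m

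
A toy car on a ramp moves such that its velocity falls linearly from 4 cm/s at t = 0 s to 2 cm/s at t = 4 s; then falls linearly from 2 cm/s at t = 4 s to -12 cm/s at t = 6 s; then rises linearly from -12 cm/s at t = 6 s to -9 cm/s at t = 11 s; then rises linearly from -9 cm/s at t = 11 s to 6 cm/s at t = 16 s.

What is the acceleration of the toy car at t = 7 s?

Acceleration is the slope of the v-t graph on 6–11 s: (-9 − -12)/(11 − 6) = 0.6 cm/s².

0.6 cm/s²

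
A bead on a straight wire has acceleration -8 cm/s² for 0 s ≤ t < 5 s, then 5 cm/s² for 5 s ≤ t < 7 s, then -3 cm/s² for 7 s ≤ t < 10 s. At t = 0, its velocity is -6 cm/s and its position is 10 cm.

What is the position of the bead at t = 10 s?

On each constant-a segment, Δv = aΔt and Δx = v₀Δt + ½aΔt²; chain segment to segment.
0–5 s: v starts -6 cm/s; Δx = -6·5 + ½·-8·5² = -130 cm; v ends -46 cm/s.
5–7 s: v starts -46 cm/s; Δx = -46·2 + ½·5·2² = -82 cm; v ends -36 cm/s.
7–10 s: v starts -36 cm/s; Δx = -36·3 + ½·-3·3² = -121.5 cm; v ends -45 cm/s.
x(10) = 10 + Σ Δx = -323.5 cm.

-323.5 cm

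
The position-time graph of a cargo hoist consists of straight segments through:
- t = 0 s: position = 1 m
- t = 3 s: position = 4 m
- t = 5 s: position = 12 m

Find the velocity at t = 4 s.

4 m/s

Velocity is the slope of the x-t graph on 3–5 s: (12 − 4)/(5 − 3) = 4 m/s.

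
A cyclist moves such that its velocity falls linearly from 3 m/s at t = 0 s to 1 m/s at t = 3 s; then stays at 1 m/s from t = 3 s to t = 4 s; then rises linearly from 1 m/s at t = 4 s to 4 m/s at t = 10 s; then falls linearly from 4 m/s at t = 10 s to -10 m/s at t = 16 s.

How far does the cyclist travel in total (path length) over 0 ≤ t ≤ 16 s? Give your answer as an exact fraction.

Total distance travelled is ∫|v| dt — sum the magnitudes of each area piece.
0–3 s: |½(3 + 1)(3)| = 6 m
3–4 s: |1| × 1 = 1 m
4–10 s: |½(1 + 4)(6)| = 15 m
10–16 s: v = 0 at t = 82/7 s; triangle areas 24/7 + 150/7 = 174/7 m
Total distance = 328/7 m

328/7 m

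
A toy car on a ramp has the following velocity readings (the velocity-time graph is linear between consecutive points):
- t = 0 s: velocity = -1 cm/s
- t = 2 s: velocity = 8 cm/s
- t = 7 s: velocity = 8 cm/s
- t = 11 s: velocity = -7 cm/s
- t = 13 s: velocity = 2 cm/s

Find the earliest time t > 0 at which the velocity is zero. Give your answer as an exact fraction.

v changes sign on 0–2 s (from -1 to 8); the graph is linear there, so v = 0 at t = 0 + (1)·(2 − 0)/(8 − -1) = 2/9 s.

t = 2/9 s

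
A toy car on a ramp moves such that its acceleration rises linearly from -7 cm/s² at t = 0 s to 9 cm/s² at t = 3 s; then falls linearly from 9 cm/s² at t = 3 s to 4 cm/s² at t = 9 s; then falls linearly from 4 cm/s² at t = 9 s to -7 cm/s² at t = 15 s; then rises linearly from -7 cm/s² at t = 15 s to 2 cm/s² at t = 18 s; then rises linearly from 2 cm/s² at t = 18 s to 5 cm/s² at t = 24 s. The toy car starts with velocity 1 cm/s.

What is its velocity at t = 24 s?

47.5 cm/s

Δv equals the area under the a-t graph; then v = v₀ + Δv.
0–3 s: ½(-7 + 9)(3) = 3 cm/s
3–9 s: ½(9 + 4)(6) = 39 cm/s
9–15 s: ½(4 + -7)(6) = -9 cm/s
15–18 s: ½(-7 + 2)(3) = -7.5 cm/s
18–24 s: ½(2 + 5)(6) = 21 cm/s
Δv = 46.5 cm/s, so v(24) = 1 + (46.5) = 47.5 cm/s.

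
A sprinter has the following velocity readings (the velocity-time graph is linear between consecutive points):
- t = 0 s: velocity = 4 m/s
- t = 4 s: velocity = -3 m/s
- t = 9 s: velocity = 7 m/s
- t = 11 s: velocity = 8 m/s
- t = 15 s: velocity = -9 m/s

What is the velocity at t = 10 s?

7.5 m/s

On 9–11 s the graph is linear from 7 to 8 m/s: v(10) = 7 + (8 − 7)·(10 − 9)/(11 − 9) = 7.5 m/s.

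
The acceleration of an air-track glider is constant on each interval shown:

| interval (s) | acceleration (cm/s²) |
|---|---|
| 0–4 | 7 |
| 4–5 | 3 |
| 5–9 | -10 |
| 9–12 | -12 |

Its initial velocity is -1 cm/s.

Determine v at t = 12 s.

-46 cm/s

Δv equals the area under the a-t graph; then v = v₀ + Δv.
0–4 s: 7 × 4 = 28 cm/s
4–5 s: 3 × 1 = 3 cm/s
5–9 s: -10 × 4 = -40 cm/s
9–12 s: -12 × 3 = -36 cm/s
Δv = -45 cm/s, so v(12) = -1 + (-45) = -46 cm/s.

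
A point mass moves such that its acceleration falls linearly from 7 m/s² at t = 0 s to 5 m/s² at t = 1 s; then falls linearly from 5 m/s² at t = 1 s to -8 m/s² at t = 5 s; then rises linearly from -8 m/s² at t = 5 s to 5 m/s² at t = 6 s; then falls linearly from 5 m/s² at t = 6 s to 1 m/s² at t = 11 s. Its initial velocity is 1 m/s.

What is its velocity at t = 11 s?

14.5 m/s

Δv equals the area under the a-t graph; then v = v₀ + Δv.
0–1 s: ½(7 + 5)(1) = 6 m/s
1–5 s: ½(5 + -8)(4) = -6 m/s
5–6 s: ½(-8 + 5)(1) = -1.5 m/s
6–11 s: ½(5 + 1)(5) = 15 m/s
Δv = 13.5 m/s, so v(11) = 1 + (13.5) = 14.5 m/s.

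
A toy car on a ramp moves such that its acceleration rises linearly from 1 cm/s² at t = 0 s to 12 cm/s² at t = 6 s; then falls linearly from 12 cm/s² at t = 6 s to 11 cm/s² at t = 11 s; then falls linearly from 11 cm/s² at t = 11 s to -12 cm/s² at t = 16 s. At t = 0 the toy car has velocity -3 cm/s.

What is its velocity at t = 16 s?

Δv equals the area under the a-t graph; then v = v₀ + Δv.
0–6 s: ½(1 + 12)(6) = 39 cm/s
6–11 s: ½(12 + 11)(5) = 57.5 cm/s
11–16 s: ½(11 + -12)(5) = -2.5 cm/s
Δv = 94 cm/s, so v(16) = -3 + (94) = 91 cm/s.

91 cm/s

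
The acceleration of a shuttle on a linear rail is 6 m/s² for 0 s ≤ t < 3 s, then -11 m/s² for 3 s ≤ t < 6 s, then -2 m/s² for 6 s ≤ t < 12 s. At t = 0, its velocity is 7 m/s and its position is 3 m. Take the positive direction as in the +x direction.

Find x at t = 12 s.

On each constant-a segment, Δv = aΔt and Δx = v₀Δt + ½aΔt²; chain segment to segment.
0–3 s: v starts 7 m/s; Δx = 7·3 + ½·6·3² = 48 m; v ends 25 m/s.
3–6 s: v starts 25 m/s; Δx = 25·3 + ½·-11·3² = 25.5 m; v ends -8 m/s.
6–12 s: v starts -8 m/s; Δx = -8·6 + ½·-2·6² = -84 m; v ends -20 m/s.
x(12) = 3 + Σ Δx = -7.5 m.

-7.5 m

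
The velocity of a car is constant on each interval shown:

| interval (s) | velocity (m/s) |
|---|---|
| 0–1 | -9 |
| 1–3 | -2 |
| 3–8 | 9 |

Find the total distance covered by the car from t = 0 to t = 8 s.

Distance (not displacement) is the total path length: add the absolute areas under v-t.
0–1 s: |-9| × 1 = 9 m
1–3 s: |-2| × 2 = 4 m
3–8 s: |9| × 5 = 45 m
Total distance = 58 m

58 m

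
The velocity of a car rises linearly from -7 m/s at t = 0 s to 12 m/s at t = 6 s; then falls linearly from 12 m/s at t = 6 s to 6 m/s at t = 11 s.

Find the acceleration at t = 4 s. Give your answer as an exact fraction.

Acceleration is the slope of the v-t graph on 0–6 s: (12 − -7)/(6 − 0) = 19/6 m/s².

19/6 m/s²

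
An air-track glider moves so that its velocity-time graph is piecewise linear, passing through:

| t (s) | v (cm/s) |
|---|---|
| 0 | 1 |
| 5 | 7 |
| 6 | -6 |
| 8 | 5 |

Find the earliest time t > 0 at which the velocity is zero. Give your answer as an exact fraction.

t = 72/13 s

v changes sign on 5–6 s (from 7 to -6); the graph is linear there, so v = 0 at t = 5 + (-7)·(6 − 5)/(-6 − 7) = 72/13 s.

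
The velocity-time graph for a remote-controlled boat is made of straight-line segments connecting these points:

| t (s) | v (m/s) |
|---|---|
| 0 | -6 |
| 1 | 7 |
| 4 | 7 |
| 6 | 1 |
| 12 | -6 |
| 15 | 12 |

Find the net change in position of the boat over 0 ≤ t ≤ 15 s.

Displacement is the signed area under the v-t curve.
0–1 s: ½(-6 + 7)(1) = 0.5 m
1–4 s: 7 × 3 = 21 m
4–6 s: ½(7 + 1)(2) = 8 m
6–12 s: ½(1 + -6)(6) = -15 m
12–15 s: ½(-6 + 12)(3) = 9 m
Net displacement = 23.5 m

23.5 m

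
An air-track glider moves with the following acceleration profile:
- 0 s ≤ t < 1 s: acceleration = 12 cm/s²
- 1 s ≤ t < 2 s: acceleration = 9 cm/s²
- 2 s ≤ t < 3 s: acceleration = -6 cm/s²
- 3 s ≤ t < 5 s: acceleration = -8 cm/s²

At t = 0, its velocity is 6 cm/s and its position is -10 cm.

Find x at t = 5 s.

On each constant-a segment, Δv = aΔt and Δx = v₀Δt + ½aΔt²; chain segment to segment.
0–1 s: v starts 6 cm/s; Δx = 6·1 + ½·12·1² = 12 cm; v ends 18 cm/s.
1–2 s: v starts 18 cm/s; Δx = 18·1 + ½·9·1² = 22.5 cm; v ends 27 cm/s.
2–3 s: v starts 27 cm/s; Δx = 27·1 + ½·-6·1² = 24 cm; v ends 21 cm/s.
3–5 s: v starts 21 cm/s; Δx = 21·2 + ½·-8·2² = 26 cm; v ends 5 cm/s.
x(5) = -10 + Σ Δx = 74.5 cm.

74.5 cm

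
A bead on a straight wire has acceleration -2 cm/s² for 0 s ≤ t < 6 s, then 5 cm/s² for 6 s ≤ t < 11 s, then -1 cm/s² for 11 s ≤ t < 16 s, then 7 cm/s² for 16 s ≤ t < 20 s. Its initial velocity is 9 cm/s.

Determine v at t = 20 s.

45 cm/s

Δv equals the area under the a-t graph; then v = v₀ + Δv.
0–6 s: -2 × 6 = -12 cm/s
6–11 s: 5 × 5 = 25 cm/s
11–16 s: -1 × 5 = -5 cm/s
16–20 s: 7 × 4 = 28 cm/s
Δv = 36 cm/s, so v(20) = 9 + (36) = 45 cm/s.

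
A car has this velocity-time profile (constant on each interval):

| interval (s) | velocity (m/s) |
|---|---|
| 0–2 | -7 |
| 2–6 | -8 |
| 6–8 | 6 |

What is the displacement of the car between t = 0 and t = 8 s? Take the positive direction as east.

-34 m

Net displacement equals the area under the velocity-time graph (areas below the axis count negative).
0–2 s: -7 × 2 = -14 m
2–6 s: -8 × 4 = -32 m
6–8 s: 6 × 2 = 12 m
Net displacement = -34 m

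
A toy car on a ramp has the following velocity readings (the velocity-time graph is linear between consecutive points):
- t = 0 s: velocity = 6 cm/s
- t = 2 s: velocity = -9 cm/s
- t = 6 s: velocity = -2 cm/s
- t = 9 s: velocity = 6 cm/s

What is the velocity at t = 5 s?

On 2–6 s the graph is linear from -9 to -2 cm/s: v(5) = -9 + (-2 − -9)·(5 − 2)/(6 − 2) = -3.75 cm/s.

-3.75 cm/s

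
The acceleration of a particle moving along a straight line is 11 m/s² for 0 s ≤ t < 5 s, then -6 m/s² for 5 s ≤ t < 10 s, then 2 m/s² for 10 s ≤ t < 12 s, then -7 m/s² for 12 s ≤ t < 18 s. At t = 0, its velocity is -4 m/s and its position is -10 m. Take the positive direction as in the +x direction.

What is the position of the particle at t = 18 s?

On each constant-a segment, Δv = aΔt and Δx = v₀Δt + ½aΔt²; chain segment to segment.
0–5 s: v starts -4 m/s; Δx = -4·5 + ½·11·5² = 117.5 m; v ends 51 m/s.
5–10 s: v starts 51 m/s; Δx = 51·5 + ½·-6·5² = 180 m; v ends 21 m/s.
10–12 s: v starts 21 m/s; Δx = 21·2 + ½·2·2² = 46 m; v ends 25 m/s.
12–18 s: v starts 25 m/s; Δx = 25·6 + ½·-7·6² = 24 m; v ends -17 m/s.
x(18) = -10 + Σ Δx = 357.5 m.

357.5 m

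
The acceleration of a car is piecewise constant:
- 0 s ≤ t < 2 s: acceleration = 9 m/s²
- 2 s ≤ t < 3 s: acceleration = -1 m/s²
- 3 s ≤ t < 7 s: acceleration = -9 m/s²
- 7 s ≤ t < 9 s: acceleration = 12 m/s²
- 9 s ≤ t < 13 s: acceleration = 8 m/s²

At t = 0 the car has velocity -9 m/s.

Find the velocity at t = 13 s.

Δv equals the area under the a-t graph; then v = v₀ + Δv.
0–2 s: 9 × 2 = 18 m/s
2–3 s: -1 × 1 = -1 m/s
3–7 s: -9 × 4 = -36 m/s
7–9 s: 12 × 2 = 24 m/s
9–13 s: 8 × 4 = 32 m/s
Δv = 37 m/s, so v(13) = -9 + (37) = 28 m/s.

28 m/s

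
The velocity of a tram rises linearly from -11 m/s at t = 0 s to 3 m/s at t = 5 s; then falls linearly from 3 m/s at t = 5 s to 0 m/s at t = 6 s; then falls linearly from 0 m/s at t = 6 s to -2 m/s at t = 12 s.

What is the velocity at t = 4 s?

On 0–5 s the graph is linear from -11 to 3 m/s: v(4) = -11 + (3 − -11)·(4 − 0)/(5 − 0) = 0.2 m/s.

0.2 m/s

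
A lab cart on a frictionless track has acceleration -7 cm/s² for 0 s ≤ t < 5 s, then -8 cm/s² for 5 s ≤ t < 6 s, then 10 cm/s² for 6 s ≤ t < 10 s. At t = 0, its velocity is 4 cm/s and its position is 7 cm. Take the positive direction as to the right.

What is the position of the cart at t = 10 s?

On each constant-a segment, Δv = aΔt and Δx = v₀Δt + ½aΔt²; chain segment to segment.
0–5 s: v starts 4 cm/s; Δx = 4·5 + ½·-7·5² = -67.5 cm; v ends -31 cm/s.
5–6 s: v starts -31 cm/s; Δx = -31·1 + ½·-8·1² = -35 cm; v ends -39 cm/s.
6–10 s: v starts -39 cm/s; Δx = -39·4 + ½·10·4² = -76 cm; v ends 1 cm/s.
x(10) = 7 + Σ Δx = -171.5 cm.

-171.5 cm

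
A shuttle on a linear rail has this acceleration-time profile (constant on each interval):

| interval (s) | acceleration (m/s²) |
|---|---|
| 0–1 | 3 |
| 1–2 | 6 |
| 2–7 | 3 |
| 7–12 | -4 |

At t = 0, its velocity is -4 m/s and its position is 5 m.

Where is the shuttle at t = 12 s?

117 m

On each constant-a segment, Δv = aΔt and Δx = v₀Δt + ½aΔt²; chain segment to segment.
0–1 s: v starts -4 m/s; Δx = -4·1 + ½·3·1² = -2.5 m; v ends -1 m/s.
1–2 s: v starts -1 m/s; Δx = -1·1 + ½·6·1² = 2 m; v ends 5 m/s.
2–7 s: v starts 5 m/s; Δx = 5·5 + ½·3·5² = 62.5 m; v ends 20 m/s.
7–12 s: v starts 20 m/s; Δx = 20·5 + ½·-4·5² = 50 m; v ends 0 m/s.
x(12) = 5 + Σ Δx = 117 m.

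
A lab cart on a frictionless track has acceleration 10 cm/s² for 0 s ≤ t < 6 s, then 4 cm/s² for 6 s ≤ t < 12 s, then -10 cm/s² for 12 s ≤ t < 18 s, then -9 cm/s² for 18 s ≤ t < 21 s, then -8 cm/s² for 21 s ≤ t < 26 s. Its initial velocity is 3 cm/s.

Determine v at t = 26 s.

Δv equals the area under the a-t graph; then v = v₀ + Δv.
0–6 s: 10 × 6 = 60 cm/s
6–12 s: 4 × 6 = 24 cm/s
12–18 s: -10 × 6 = -60 cm/s
18–21 s: -9 × 3 = -27 cm/s
21–26 s: -8 × 5 = -40 cm/s
Δv = -43 cm/s, so v(26) = 3 + (-43) = -40 cm/s.

-40 cm/s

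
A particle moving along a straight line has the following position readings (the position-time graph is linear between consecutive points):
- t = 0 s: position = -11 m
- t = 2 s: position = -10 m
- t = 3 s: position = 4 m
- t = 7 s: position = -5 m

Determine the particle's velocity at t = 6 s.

-2.25 m/s

Velocity is the slope of the x-t graph on 3–7 s: (-5 − 4)/(7 − 3) = -2.25 m/s.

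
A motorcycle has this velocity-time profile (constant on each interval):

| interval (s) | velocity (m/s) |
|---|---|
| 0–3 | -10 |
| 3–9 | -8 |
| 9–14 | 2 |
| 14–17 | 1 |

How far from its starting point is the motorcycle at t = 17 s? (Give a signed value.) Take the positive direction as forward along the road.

-65 m

Displacement is the signed area under the v-t curve.
0–3 s: -10 × 3 = -30 m
3–9 s: -8 × 6 = -48 m
9–14 s: 2 × 5 = 10 m
14–17 s: 1 × 3 = 3 m
Net displacement = -65 m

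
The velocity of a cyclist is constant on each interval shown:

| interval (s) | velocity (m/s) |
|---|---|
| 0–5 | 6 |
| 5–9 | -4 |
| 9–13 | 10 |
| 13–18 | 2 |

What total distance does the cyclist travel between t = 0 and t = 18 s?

Distance (not displacement) is the total path length: add the absolute areas under v-t.
0–5 s: |6| × 5 = 30 m
5–9 s: |-4| × 4 = 16 m
9–13 s: |10| × 4 = 40 m
13–18 s: |2| × 5 = 10 m
Total distance = 96 m

96 m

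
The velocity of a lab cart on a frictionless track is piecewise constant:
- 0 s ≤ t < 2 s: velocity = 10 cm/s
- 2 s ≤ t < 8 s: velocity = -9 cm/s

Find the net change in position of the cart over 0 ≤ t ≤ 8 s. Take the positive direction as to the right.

Net displacement equals the area under the velocity-time graph (areas below the axis count negative).
0–2 s: 10 × 2 = 20 cm
2–8 s: -9 × 6 = -54 cm
Net displacement = -34 cm

-34 cm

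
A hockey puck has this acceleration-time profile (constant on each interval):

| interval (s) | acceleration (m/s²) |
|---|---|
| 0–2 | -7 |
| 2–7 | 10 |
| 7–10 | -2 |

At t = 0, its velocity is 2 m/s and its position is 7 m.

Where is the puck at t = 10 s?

On each constant-a segment, Δv = aΔt and Δx = v₀Δt + ½aΔt²; chain segment to segment.
0–2 s: v starts 2 m/s; Δx = 2·2 + ½·-7·2² = -10 m; v ends -12 m/s.
2–7 s: v starts -12 m/s; Δx = -12·5 + ½·10·5² = 65 m; v ends 38 m/s.
7–10 s: v starts 38 m/s; Δx = 38·3 + ½·-2·3² = 105 m; v ends 32 m/s.
x(10) = 7 + Σ Δx = 167 m.

167 m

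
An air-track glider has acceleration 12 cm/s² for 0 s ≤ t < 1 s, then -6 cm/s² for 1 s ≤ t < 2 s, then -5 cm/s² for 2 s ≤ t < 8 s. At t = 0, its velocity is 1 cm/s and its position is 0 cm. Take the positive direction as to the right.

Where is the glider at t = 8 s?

-31 cm

On each constant-a segment, Δv = aΔt and Δx = v₀Δt + ½aΔt²; chain segment to segment.
0–1 s: v starts 1 cm/s; Δx = 1·1 + ½·12·1² = 7 cm; v ends 13 cm/s.
1–2 s: v starts 13 cm/s; Δx = 13·1 + ½·-6·1² = 10 cm; v ends 7 cm/s.
2–8 s: v starts 7 cm/s; Δx = 7·6 + ½·-5·6² = -48 cm; v ends -23 cm/s.
x(8) = 0 + Σ Δx = -31 cm.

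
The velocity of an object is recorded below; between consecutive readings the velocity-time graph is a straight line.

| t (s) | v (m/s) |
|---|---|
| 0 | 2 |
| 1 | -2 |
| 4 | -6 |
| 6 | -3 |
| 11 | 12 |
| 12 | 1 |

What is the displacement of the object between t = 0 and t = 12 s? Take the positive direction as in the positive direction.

Net displacement equals the area under the velocity-time graph (areas below the axis count negative).
0–1 s: ½(2 + -2)(1) = 0 m
1–4 s: ½(-2 + -6)(3) = -12 m
4–6 s: ½(-6 + -3)(2) = -9 m
6–11 s: ½(-3 + 12)(5) = 22.5 m
11–12 s: ½(12 + 1)(1) = 6.5 m
Net displacement = 8 m

8 m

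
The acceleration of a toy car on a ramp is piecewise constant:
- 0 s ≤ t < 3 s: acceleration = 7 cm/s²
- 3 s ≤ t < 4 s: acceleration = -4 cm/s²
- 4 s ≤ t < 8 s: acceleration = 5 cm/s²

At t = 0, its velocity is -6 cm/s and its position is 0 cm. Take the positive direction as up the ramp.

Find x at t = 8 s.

110.5 cm

On each constant-a segment, Δv = aΔt and Δx = v₀Δt + ½aΔt²; chain segment to segment.
0–3 s: v starts -6 cm/s; Δx = -6·3 + ½·7·3² = 13.5 cm; v ends 15 cm/s.
3–4 s: v starts 15 cm/s; Δx = 15·1 + ½·-4·1² = 13 cm; v ends 11 cm/s.
4–8 s: v starts 11 cm/s; Δx = 11·4 + ½·5·4² = 84 cm; v ends 31 cm/s.
x(8) = 0 + Σ Δx = 110.5 cm.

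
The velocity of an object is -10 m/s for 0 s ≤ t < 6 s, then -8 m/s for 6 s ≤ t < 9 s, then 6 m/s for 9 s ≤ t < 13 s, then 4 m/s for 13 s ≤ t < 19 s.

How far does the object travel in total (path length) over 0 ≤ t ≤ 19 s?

132 m

Total distance travelled is ∫|v| dt — sum the magnitudes of each area piece.
0–6 s: |-10| × 6 = 60 m
6–9 s: |-8| × 3 = 24 m
9–13 s: |6| × 4 = 24 m
13–19 s: |4| × 6 = 24 m
Total distance = 132 m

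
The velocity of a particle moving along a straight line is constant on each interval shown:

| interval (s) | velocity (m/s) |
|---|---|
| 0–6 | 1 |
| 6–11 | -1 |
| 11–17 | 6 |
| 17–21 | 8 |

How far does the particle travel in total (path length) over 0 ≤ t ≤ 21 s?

Distance (not displacement) is the total path length: add the absolute areas under v-t.
0–6 s: |1| × 6 = 6 m
6–11 s: |-1| × 5 = 5 m
11–17 s: |6| × 6 = 36 m
17–21 s: |8| × 4 = 32 m
Total distance = 79 m

79 m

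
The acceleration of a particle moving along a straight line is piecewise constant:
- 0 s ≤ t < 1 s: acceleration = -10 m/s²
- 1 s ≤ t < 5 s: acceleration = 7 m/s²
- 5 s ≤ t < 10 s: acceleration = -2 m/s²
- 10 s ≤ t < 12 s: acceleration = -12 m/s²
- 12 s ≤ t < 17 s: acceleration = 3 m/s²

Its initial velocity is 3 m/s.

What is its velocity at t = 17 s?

Δv equals the area under the a-t graph; then v = v₀ + Δv.
0–1 s: -10 × 1 = -10 m/s
1–5 s: 7 × 4 = 28 m/s
5–10 s: -2 × 5 = -10 m/s
10–12 s: -12 × 2 = -24 m/s
12–17 s: 3 × 5 = 15 m/s
Δv = -1 m/s, so v(17) = 3 + (-1) = 2 m/s.

2 m/s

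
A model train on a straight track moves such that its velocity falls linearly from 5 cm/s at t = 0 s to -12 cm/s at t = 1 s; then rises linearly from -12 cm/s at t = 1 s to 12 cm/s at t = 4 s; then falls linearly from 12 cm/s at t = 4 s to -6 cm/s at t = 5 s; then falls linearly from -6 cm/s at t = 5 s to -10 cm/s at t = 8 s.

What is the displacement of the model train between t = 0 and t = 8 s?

-24.5 cm

Net displacement equals the area under the velocity-time graph (areas below the axis count negative).
0–1 s: ½(5 + -12)(1) = -3.5 cm
1–4 s: ½(-12 + 12)(3) = 0 cm
4–5 s: ½(12 + -6)(1) = 3 cm
5–8 s: ½(-6 + -10)(3) = -24 cm
Net displacement = -24.5 cm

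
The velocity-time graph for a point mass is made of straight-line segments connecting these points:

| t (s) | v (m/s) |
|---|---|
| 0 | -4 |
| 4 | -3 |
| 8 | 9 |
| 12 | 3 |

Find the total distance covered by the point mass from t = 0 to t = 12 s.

Distance (not displacement) is the total path length: add the absolute areas under v-t.
0–4 s: |½(-4 + -3)(4)| = 14 m
4–8 s: v = 0 at t = 5 s; triangle areas 1.5 + 13.5 = 15 m
8–12 s: |½(9 + 3)(4)| = 24 m
Total distance = 53 m

53 m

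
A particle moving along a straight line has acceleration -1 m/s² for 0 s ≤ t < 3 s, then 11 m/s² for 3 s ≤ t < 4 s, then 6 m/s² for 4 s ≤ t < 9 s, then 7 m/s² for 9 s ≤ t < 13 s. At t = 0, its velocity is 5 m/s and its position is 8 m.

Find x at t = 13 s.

On each constant-a segment, Δv = aΔt and Δx = v₀Δt + ½aΔt²; chain segment to segment.
0–3 s: v starts 5 m/s; Δx = 5·3 + ½·-1·3² = 10.5 m; v ends 2 m/s.
3–4 s: v starts 2 m/s; Δx = 2·1 + ½·11·1² = 7.5 m; v ends 13 m/s.
4–9 s: v starts 13 m/s; Δx = 13·5 + ½·6·5² = 140 m; v ends 43 m/s.
9–13 s: v starts 43 m/s; Δx = 43·4 + ½·7·4² = 228 m; v ends 71 m/s.
x(13) = 8 + Σ Δx = 394 m.

394 m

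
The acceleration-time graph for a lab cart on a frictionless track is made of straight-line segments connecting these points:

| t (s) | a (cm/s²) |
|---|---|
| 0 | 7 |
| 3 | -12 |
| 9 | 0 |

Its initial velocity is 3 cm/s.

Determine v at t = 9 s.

-40.5 cm/s

Δv equals the area under the a-t graph; then v = v₀ + Δv.
0–3 s: ½(7 + -12)(3) = -7.5 cm/s
3–9 s: ½(-12 + 0)(6) = -36 cm/s
Δv = -43.5 cm/s, so v(9) = 3 + (-43.5) = -40.5 cm/s.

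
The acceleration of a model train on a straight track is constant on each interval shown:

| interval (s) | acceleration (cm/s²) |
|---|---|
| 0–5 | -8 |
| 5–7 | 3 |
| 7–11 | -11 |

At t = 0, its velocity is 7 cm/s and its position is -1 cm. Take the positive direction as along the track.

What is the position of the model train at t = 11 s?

-322 cm

On each constant-a segment, Δv = aΔt and Δx = v₀Δt + ½aΔt²; chain segment to segment.
0–5 s: v starts 7 cm/s; Δx = 7·5 + ½·-8·5² = -65 cm; v ends -33 cm/s.
5–7 s: v starts -33 cm/s; Δx = -33·2 + ½·3·2² = -60 cm; v ends -27 cm/s.
7–11 s: v starts -27 cm/s; Δx = -27·4 + ½·-11·4² = -196 cm; v ends -71 cm/s.
x(11) = -1 + Σ Δx = -322 cm.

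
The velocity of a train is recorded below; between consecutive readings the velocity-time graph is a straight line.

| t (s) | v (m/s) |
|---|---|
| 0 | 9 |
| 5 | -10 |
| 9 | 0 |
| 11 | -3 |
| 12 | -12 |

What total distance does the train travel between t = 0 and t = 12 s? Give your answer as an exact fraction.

1032/19 m

Distance (not displacement) is the total path length: add the absolute areas under v-t.
0–5 s: v = 0 at t = 45/19 s; triangle areas 405/38 + 250/19 = 905/38 m
5–9 s: |½(-10 + 0)(4)| = 20 m
9–11 s: |½(0 + -3)(2)| = 3 m
11–12 s: |½(-3 + -12)(1)| = 7.5 m
Total distance = 1032/19 m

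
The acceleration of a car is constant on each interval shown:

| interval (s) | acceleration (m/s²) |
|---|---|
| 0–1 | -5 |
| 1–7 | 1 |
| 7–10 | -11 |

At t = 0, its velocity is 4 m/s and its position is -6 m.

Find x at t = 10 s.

-27 m

On each constant-a segment, Δv = aΔt and Δx = v₀Δt + ½aΔt²; chain segment to segment.
0–1 s: v starts 4 m/s; Δx = 4·1 + ½·-5·1² = 1.5 m; v ends -1 m/s.
1–7 s: v starts -1 m/s; Δx = -1·6 + ½·1·6² = 12 m; v ends 5 m/s.
7–10 s: v starts 5 m/s; Δx = 5·3 + ½·-11·3² = -34.5 m; v ends -28 m/s.
x(10) = -6 + Σ Δx = -27 m.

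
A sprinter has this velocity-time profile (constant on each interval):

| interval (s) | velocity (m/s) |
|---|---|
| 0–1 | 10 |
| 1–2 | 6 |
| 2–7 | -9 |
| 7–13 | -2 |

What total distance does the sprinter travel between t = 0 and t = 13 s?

Distance (not displacement) is the total path length: add the absolute areas under v-t.
0–1 s: |10| × 1 = 10 m
1–2 s: |6| × 1 = 6 m
2–7 s: |-9| × 5 = 45 m
7–13 s: |-2| × 6 = 12 m
Total distance = 73 m

73 m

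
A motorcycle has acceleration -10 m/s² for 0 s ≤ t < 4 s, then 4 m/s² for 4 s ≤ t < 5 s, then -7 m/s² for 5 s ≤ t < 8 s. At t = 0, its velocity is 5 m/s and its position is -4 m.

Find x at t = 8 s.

On each constant-a segment, Δv = aΔt and Δx = v₀Δt + ½aΔt²; chain segment to segment.
0–4 s: v starts 5 m/s; Δx = 5·4 + ½·-10·4² = -60 m; v ends -35 m/s.
4–5 s: v starts -35 m/s; Δx = -35·1 + ½·4·1² = -33 m; v ends -31 m/s.
5–8 s: v starts -31 m/s; Δx = -31·3 + ½·-7·3² = -124.5 m; v ends -52 m/s.
x(8) = -4 + Σ Δx = -221.5 m.

-221.5 m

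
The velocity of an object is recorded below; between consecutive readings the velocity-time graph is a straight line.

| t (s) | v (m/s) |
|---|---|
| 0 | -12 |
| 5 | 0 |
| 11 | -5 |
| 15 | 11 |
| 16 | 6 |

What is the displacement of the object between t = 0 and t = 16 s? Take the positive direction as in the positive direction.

-24.5 m

Displacement is the signed area under the v-t curve.
0–5 s: ½(-12 + 0)(5) = -30 m
5–11 s: ½(0 + -5)(6) = -15 m
11–15 s: ½(-5 + 11)(4) = 12 m
15–16 s: ½(11 + 6)(1) = 8.5 m
Net displacement = -24.5 m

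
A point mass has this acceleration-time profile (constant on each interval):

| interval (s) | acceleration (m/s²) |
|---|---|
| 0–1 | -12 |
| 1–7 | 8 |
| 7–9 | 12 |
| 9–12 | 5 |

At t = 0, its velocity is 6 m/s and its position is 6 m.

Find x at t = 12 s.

On each constant-a segment, Δv = aΔt and Δx = v₀Δt + ½aΔt²; chain segment to segment.
0–1 s: v starts 6 m/s; Δx = 6·1 + ½·-12·1² = 0 m; v ends -6 m/s.
1–7 s: v starts -6 m/s; Δx = -6·6 + ½·8·6² = 108 m; v ends 42 m/s.
7–9 s: v starts 42 m/s; Δx = 42·2 + ½·12·2² = 108 m; v ends 66 m/s.
9–12 s: v starts 66 m/s; Δx = 66·3 + ½·5·3² = 220.5 m; v ends 81 m/s.
x(12) = 6 + Σ Δx = 442.5 m.

442.5 m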